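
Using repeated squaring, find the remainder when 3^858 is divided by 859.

1

3^1 ≡ 3 (mod 859)
3^2 ≡ 3^2 = 9 ≡ 9 (mod 859)
3^4 ≡ 9^2 = 81 ≡ 81 (mod 859)
3^8 ≡ 81^2 = 6561 ≡ 548 (mod 859)
3^16 ≡ 548^2 = 300304 ≡ 513 (mod 859)
3^32 ≡ 513^2 = 263169 ≡ 315 (mod 859)
3^64 ≡ 315^2 = 99225 ≡ 440 (mod 859)
3^128 ≡ 440^2 = 193600 ≡ 325 (mod 859)
3^256 ≡ 325^2 = 105625 ≡ 827 (mod 859)
3^512 ≡ 827^2 = 683929 ≡ 165 (mod 859)
858 = 512 + 256 + 64 + 16 + 8 + 2 in binary powers of 2.
So 3^858 ≡ 165 · 827 · 440 · 513 · 548 · 9 ≡ 1 (mod 859).
Since the result is 1, base 3 gives no evidence that 859 is composite.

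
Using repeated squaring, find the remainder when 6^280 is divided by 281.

6^1 ≡ 6 (mod 281)
6^2 ≡ 6^2 = 36 ≡ 36 (mod 281)
6^4 ≡ 36^2 = 1296 ≡ 172 (mod 281)
6^8 ≡ 172^2 = 29584 ≡ 79 (mod 281)
6^16 ≡ 79^2 = 6241 ≡ 59 (mod 281)
6^32 ≡ 59^2 = 3481 ≡ 109 (mod 281)
6^64 ≡ 109^2 = 11881 ≡ 79 (mod 281)
6^128 ≡ 79^2 = 6241 ≡ 59 (mod 281)
6^256 ≡ 59^2 = 3481 ≡ 109 (mod 281)
280 = 256 + 16 + 8 in binary powers of 2.
So 6^280 ≡ 109 · 59 · 79 ≡ 1 (mod 281).
Since the result is 1, base 6 gives no evidence that 281 is composite.

1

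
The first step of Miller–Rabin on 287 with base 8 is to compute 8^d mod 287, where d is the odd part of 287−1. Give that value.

287 − 1 = 286 = 2^1 · 143, so d = 143.
8^1 ≡ 8 (mod 287)
8^2 ≡ 8^2 = 64 ≡ 64 (mod 287)
8^4 ≡ 64^2 = 4096 ≡ 78 (mod 287)
8^8 ≡ 78^2 = 6084 ≡ 57 (mod 287)
8^16 ≡ 57^2 = 3249 ≡ 92 (mod 287)
8^32 ≡ 92^2 = 8464 ≡ 141 (mod 287)
8^64 ≡ 141^2 = 19881 ≡ 78 (mod 287)
8^128 ≡ 78^2 = 6084 ≡ 57 (mod 287)
143 = 128 + 8 + 4 + 2 + 1 in binary powers of 2.
So 8^143 ≡ 57 · 57 · 78 · 64 · 8 ≡ 225 (mod 287).
Squaring chain: 225; never reaches −1, so base 8 is a Miller–Rabin witness that 287 is composite.

225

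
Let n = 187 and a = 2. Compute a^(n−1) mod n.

174

2^1 ≡ 2 (mod 187)
2^2 ≡ 2^2 = 4 ≡ 4 (mod 187)
2^4 ≡ 4^2 = 16 ≡ 16 (mod 187)
2^8 ≡ 16^2 = 256 ≡ 69 (mod 187)
2^16 ≡ 69^2 = 4761 ≡ 86 (mod 187)
2^32 ≡ 86^2 = 7396 ≡ 103 (mod 187)
2^64 ≡ 103^2 = 10609 ≡ 137 (mod 187)
2^128 ≡ 137^2 = 18769 ≡ 69 (mod 187)
186 = 128 + 32 + 16 + 8 + 2 in binary powers of 2.
So 2^186 ≡ 69 · 103 · 86 · 69 · 4 ≡ 174 (mod 187).
Since 174 ≠ 1, base 2 is a Fermat witness: 187 is composite.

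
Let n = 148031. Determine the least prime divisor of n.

148031 is odd.
Digit sum 17, not divisible by 3.
Ends in 1: not divisible by 5.
7: 148031 = 7·21147 + 2
11: 148031 = 11·13457 + 4
13: 148031 = 13·11387

13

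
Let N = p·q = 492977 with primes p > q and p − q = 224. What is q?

599

Since p = q + 224, we have 492977 = q(q + 224), so q² + 224q − 492977 = 0.
Discriminant: 224² + 4·492977 = 50176 + 1971908 = 2022084; √2022084 = 1422.
q = (−224 + 1422)/2 = 599, and p = q + 224 = 823.
Check: 599 · 823 = 492977.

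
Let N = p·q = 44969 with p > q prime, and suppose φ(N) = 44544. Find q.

φ(n) = (p−1)(q−1) = n − (p+q) + 1, so p + q = 44969 − 44544 + 1 = 426.
p and q are the roots of t² − 426t + 44969 = 0.
Discriminant: 426² − 4·44969 = 181476 − 179876 = 1600; √1600 = 40.
q = (426 − 40)/2 = 193, p = (426 + 40)/2 = 233.
Check: 193 · 233 = 44969.

193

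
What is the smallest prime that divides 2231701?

2231701 is odd.
Digit sum 16, not divisible by 3.
Ends in 1: not divisible by 5.
7: 2231701 = 7·318814 + 3
11: 2231701 = 11·202881 + 10
13: 2231701 = 13·171669 + 4
17: 2231701 = 17·131276 + 9
19: 2231701 = 19·117457 + 18
23: 2231701 = 23·97030 + 11
29: 2231701 = 29·76955 + 6
31: 2231701 = 31·71990 + 11
37: 2231701 = 37·60316 + 9
41: 2231701 = 41·54431 + 30
43: 2231701 = 43·51900 + 1
47: 2231701 = 47·47483

47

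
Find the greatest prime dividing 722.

722 = 2 · 361
361 = 19 · 19
19 = 19 · 1
So 722 = 2 · 19^2; the largest prime factor is 19.

19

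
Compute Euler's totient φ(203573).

189904

Factor: 203573 = 23 · 53 · 167.
φ(203573) = (23−1) · (53−1) · (167−1) = 22 · 52 · 166 = 189904.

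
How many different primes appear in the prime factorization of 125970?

125970 = 2 · 62985
62985 = 3 · 20995
20995 = 5 · 4199
4199 = 13 · 323
323 = 17 · 19
125970 = 2 · 3 · 5 · 13 · 17 · 19, which has 6 distinct prime factors.

6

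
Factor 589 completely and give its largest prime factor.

31

589 = 19 · 31
31 is prime.
So 589 = 19 · 31; the largest prime factor is 31.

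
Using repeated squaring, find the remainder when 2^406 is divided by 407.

284

2^1 ≡ 2 (mod 407)
2^2 ≡ 2^2 = 4 ≡ 4 (mod 407)
2^4 ≡ 4^2 = 16 ≡ 16 (mod 407)
2^8 ≡ 16^2 = 256 ≡ 256 (mod 407)
2^16 ≡ 256^2 = 65536 ≡ 9 (mod 407)
2^32 ≡ 9^2 = 81 ≡ 81 (mod 407)
2^64 ≡ 81^2 = 6561 ≡ 49 (mod 407)
2^128 ≡ 49^2 = 2401 ≡ 366 (mod 407)
2^256 ≡ 366^2 = 133956 ≡ 53 (mod 407)
406 = 256 + 128 + 16 + 4 + 2 in binary powers of 2.
So 2^406 ≡ 53 · 366 · 9 · 16 · 4 ≡ 284 (mod 407).
Since 284 ≠ 1, base 2 is a Fermat witness: 407 is composite.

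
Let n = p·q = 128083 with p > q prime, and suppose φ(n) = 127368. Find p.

φ(n) = (p−1)(q−1) = n − (p+q) + 1, so p + q = 128083 − 127368 + 1 = 716.
p and q are the roots of t² − 716t + 128083 = 0.
Discriminant: 716² − 4·128083 = 512656 − 512332 = 324; √324 = 18.
q = (716 − 18)/2 = 349, p = (716 + 18)/2 = 367.
Check: 349 · 367 = 128083.

367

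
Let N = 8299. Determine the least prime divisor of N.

43

8299 is odd.
Digit sum 28, not divisible by 3.
Ends in 9: not divisible by 5.
7: 8299 = 7·1185 + 4
11: 8299 = 11·754 + 5
13: 8299 = 13·638 + 5
17: 8299 = 17·488 + 3
19: 8299 = 19·436 + 15
23: 8299 = 23·360 + 19
29: 8299 = 29·286 + 5
31: 8299 = 31·267 + 22
37: 8299 = 37·224 + 11
41: 8299 = 41·202 + 17
43: 8299 = 43·193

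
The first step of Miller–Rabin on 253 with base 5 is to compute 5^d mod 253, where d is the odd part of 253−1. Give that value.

191

253 − 1 = 252 = 2^2 · 63, so d = 63.
5^1 ≡ 5 (mod 253)
5^2 ≡ 5^2 = 25 ≡ 25 (mod 253)
5^4 ≡ 25^2 = 625 ≡ 119 (mod 253)
5^8 ≡ 119^2 = 14161 ≡ 246 (mod 253)
5^16 ≡ 246^2 = 60516 ≡ 49 (mod 253)
5^32 ≡ 49^2 = 2401 ≡ 124 (mod 253)
63 = 32 + 16 + 8 + 4 + 2 + 1 in binary powers of 2.
So 5^63 ≡ 124 · 49 · 246 · 119 · 25 · 5 ≡ 191 (mod 253).
Squaring chain: 191 → 49; never reaches −1, so base 5 is a Miller–Rabin witness that 253 is composite.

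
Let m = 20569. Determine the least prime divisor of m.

20569 is odd.
Digit sum 22, not divisible by 3.
Ends in 9: not divisible by 5.
7: 20569 = 7·2938 + 3
11: 20569 = 11·1869 + 10
13: 20569 = 13·1582 + 3
17: 20569 = 17·1209 + 16
19: 20569 = 19·1082 + 11
23: 20569 = 23·894 + 7
29: 20569 = 29·709 + 8
31: 20569 = 31·663 + 16
37: 20569 = 37·555 + 34
41: 20569 = 41·501 + 28
43: 20569 = 43·478 + 15
47: 20569 = 47·437 + 30
53: 20569 = 53·388 + 5
59: 20569 = 59·348 + 37
61: 20569 = 61·337 + 12
67: 20569 = 67·307

67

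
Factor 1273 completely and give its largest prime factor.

1273 = 19 · 67
67 is prime.
So 1273 = 19 · 67; the largest prime factor is 67.

67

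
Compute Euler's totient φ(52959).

Factor: 52959 = 3 · 127 · 139.
φ(52959) = (3−1) · (127−1) · (139−1) = 2 · 126 · 138 = 34776.

34776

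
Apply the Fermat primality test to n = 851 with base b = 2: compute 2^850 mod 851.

169

2^1 ≡ 2 (mod 851)
2^2 ≡ 2^2 = 4 ≡ 4 (mod 851)
2^4 ≡ 4^2 = 16 ≡ 16 (mod 851)
2^8 ≡ 16^2 = 256 ≡ 256 (mod 851)
2^16 ≡ 256^2 = 65536 ≡ 9 (mod 851)
2^32 ≡ 9^2 = 81 ≡ 81 (mod 851)
2^64 ≡ 81^2 = 6561 ≡ 604 (mod 851)
2^128 ≡ 604^2 = 364816 ≡ 588 (mod 851)
2^256 ≡ 588^2 = 345744 ≡ 238 (mod 851)
2^512 ≡ 238^2 = 56644 ≡ 478 (mod 851)
850 = 512 + 256 + 64 + 16 + 2 in binary powers of 2.
So 2^850 ≡ 478 · 238 · 604 · 9 · 4 ≡ 169 (mod 851).
Since 169 ≠ 1, base 2 is a Fermat witness: 851 is composite.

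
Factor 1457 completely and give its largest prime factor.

1457 = 31 · 47
47 is prime.
So 1457 = 31 · 47; the largest prime factor is 47.

47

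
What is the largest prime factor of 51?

17

51 = 3 · 17
17 is prime.
So 51 = 3 · 17; the largest prime factor is 17.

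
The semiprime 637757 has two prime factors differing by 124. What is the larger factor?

Since p = q + 124, we have 637757 = q(q + 124), so q² + 124q − 637757 = 0.
Discriminant: 124² + 4·637757 = 15376 + 2551028 = 2566404; √2566404 = 1602.
q = (−124 + 1602)/2 = 739, and p = q + 124 = 863.
Check: 739 · 863 = 637757.

863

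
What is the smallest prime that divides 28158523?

28158523 is odd.
Digit sum 34, not divisible by 3.
Ends in 3: not divisible by 5.
7: 28158523 = 7·4022646 + 1
11: 28158523 = 11·2559865 + 8
13: 28158523 = 13·2166040 + 3
17: 28158523 = 17·1656383 + 12
19: 28158523 = 19·1482027 + 10
23: 28158523 = 23·1224283 + 14
29: 28158523 = 29·970983 + 16
31: 28158523 = 31·908339 + 14
37: 28158523 = 37·761041 + 6
41: 28158523 = 41·686793 + 10
43: 28158523 = 43·654849 + 16
47: 28158523 = 47·599117 + 24
53: 28158523 = 53·531292 + 47
59: 28158523 = 59·477263 + 6
61: 28158523 = 61·461615 + 8
67: 28158523 = 67·420276 + 31
71: 28158523 = 71·396598 + 65
73: 28158523 = 73·385733 + 14
79: 28158523 = 79·356437

79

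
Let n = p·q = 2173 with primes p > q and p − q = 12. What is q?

Since p = q + 12, we have 2173 = q(q + 12), so q² + 12q − 2173 = 0.
Discriminant: 12² + 4·2173 = 144 + 8692 = 8836; √8836 = 94.
q = (−12 + 94)/2 = 41, and p = q + 12 = 53.
Check: 41 · 53 = 2173.

41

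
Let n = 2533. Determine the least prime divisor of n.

2533 is odd.
Digit sum 13, not divisible by 3.
Ends in 3: not divisible by 5.
7: 2533 = 7·361 + 6
11: 2533 = 11·230 + 3
13: 2533 = 13·194 + 11
17: 2533 = 17·149

17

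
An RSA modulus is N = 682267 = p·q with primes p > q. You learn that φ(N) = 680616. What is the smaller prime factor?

φ(n) = (p−1)(q−1) = n − (p+q) + 1, so p + q = 682267 − 680616 + 1 = 1652.
p and q are the roots of t² − 1652t + 682267 = 0.
Discriminant: 1652² − 4·682267 = 2729104 − 2729068 = 36; √36 = 6.
q = (1652 − 6)/2 = 823, p = (1652 + 6)/2 = 829.
Check: 823 · 829 = 682267.

823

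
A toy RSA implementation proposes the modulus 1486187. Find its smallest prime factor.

47

1486187 is odd.
Digit sum 35, not divisible by 3.
Ends in 7: not divisible by 5.
7: 1486187 = 7·212312 + 3
11: 1486187 = 11·135107 + 10
13: 1486187 = 13·114322 + 1
17: 1486187 = 17·87422 + 13
19: 1486187 = 19·78220 + 7
23: 1486187 = 23·64616 + 19
29: 1486187 = 29·51247 + 24
31: 1486187 = 31·47941 + 16
37: 1486187 = 37·40167 + 8
41: 1486187 = 41·36248 + 19
43: 1486187 = 43·34562 + 21
47: 1486187 = 47·31621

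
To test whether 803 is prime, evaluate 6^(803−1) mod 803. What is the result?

6^1 ≡ 6 (mod 803)
6^2 ≡ 6^2 = 36 ≡ 36 (mod 803)
6^4 ≡ 36^2 = 1296 ≡ 493 (mod 803)
6^8 ≡ 493^2 = 243049 ≡ 543 (mod 803)
6^16 ≡ 543^2 = 294849 ≡ 148 (mod 803)
6^32 ≡ 148^2 = 21904 ≡ 223 (mod 803)
6^64 ≡ 223^2 = 49729 ≡ 746 (mod 803)
6^128 ≡ 746^2 = 556516 ≡ 37 (mod 803)
6^256 ≡ 37^2 = 1369 ≡ 566 (mod 803)
6^512 ≡ 566^2 = 320356 ≡ 762 (mod 803)
802 = 512 + 256 + 32 + 2 in binary powers of 2.
So 6^802 ≡ 762 · 566 · 223 · 36 ≡ 641 (mod 803).
Since 641 ≠ 1, base 6 is a Fermat witness: 803 is composite.

641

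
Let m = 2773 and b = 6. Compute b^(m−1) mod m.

789

6^1 ≡ 6 (mod 2773)
6^2 ≡ 6^2 = 36 ≡ 36 (mod 2773)
6^4 ≡ 36^2 = 1296 ≡ 1296 (mod 2773)
6^8 ≡ 1296^2 = 1679616 ≡ 1951 (mod 2773)
6^16 ≡ 1951^2 = 3806401 ≡ 1845 (mod 2773)
6^32 ≡ 1845^2 = 3404025 ≡ 1554 (mod 2773)
6^64 ≡ 1554^2 = 2414916 ≡ 2406 (mod 2773)
6^128 ≡ 2406^2 = 5788836 ≡ 1585 (mod 2773)
6^256 ≡ 1585^2 = 2512225 ≡ 2660 (mod 2773)
6^512 ≡ 2660^2 = 7075600 ≡ 1677 (mod 2773)
6^1024 ≡ 1677^2 = 2812329 ≡ 507 (mod 2773)
6^2048 ≡ 507^2 = 257049 ≡ 1933 (mod 2773)
2772 = 2048 + 512 + 128 + 64 + 16 + 4 in binary powers of 2.
So 6^2772 ≡ 1933 · 1677 · 1585 · 2406 · 1845 · 1296 ≡ 789 (mod 2773).
Since 789 ≠ 1, base 6 is a Fermat witness: 2773 is composite.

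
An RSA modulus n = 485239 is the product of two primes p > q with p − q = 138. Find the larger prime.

769

Since p = q + 138, we have 485239 = q(q + 138), so q² + 138q − 485239 = 0.
Discriminant: 138² + 4·485239 = 19044 + 1940956 = 1960000; √1960000 = 1400.
q = (−138 + 1400)/2 = 631, and p = q + 138 = 769.
Check: 631 · 769 = 485239.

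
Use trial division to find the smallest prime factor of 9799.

41

9799 is odd.
Digit sum 34, not divisible by 3.
Ends in 9: not divisible by 5.
7: 9799 = 7·1399 + 6
11: 9799 = 11·890 + 9
13: 9799 = 13·753 + 10
17: 9799 = 17·576 + 7
19: 9799 = 19·515 + 14
23: 9799 = 23·426 + 1
29: 9799 = 29·337 + 26
31: 9799 = 31·316 + 3
37: 9799 = 37·264 + 31
41: 9799 = 41·239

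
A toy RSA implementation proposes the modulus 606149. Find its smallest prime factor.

606149 is odd.
Digit sum 26, not divisible by 3.
Ends in 9: not divisible by 5.
7: 606149 = 7·86592 + 5
11: 606149 = 11·55104 + 5
13: 606149 = 13·46626 + 11
17: 606149 = 17·35655 + 14
19: 606149 = 19·31902 + 11
23: 606149 = 23·26354 + 7
29: 606149 = 29·20901 + 20
31: 606149 = 31·19553 + 6
37: 606149 = 37·16382 + 15
41: 606149 = 41·14784 + 5
43: 606149 = 43·14096 + 21
47: 606149 = 47·12896 + 37
53: 606149 = 53·11436 + 41
59: 606149 = 59·10273 + 42
61: 606149 = 61·9936 + 53
67: 606149 = 67·9047

67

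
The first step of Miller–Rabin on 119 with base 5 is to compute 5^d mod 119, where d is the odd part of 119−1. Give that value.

45

119 − 1 = 118 = 2^1 · 59, so d = 59.
5^1 ≡ 5 (mod 119)
5^2 ≡ 5^2 = 25 ≡ 25 (mod 119)
5^4 ≡ 25^2 = 625 ≡ 30 (mod 119)
5^8 ≡ 30^2 = 900 ≡ 67 (mod 119)
5^16 ≡ 67^2 = 4489 ≡ 86 (mod 119)
5^32 ≡ 86^2 = 7396 ≡ 18 (mod 119)
59 = 32 + 16 + 8 + 2 + 1 in binary powers of 2.
So 5^59 ≡ 18 · 86 · 67 · 25 · 5 ≡ 45 (mod 119).
Squaring chain: 45; never reaches −1, so base 5 is a Miller–Rabin witness that 119 is composite.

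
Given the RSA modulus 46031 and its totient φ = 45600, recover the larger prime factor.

φ(n) = (p−1)(q−1) = n − (p+q) + 1, so p + q = 46031 − 45600 + 1 = 432.
p and q are the roots of t² − 432t + 46031 = 0.
Discriminant: 432² − 4·46031 = 186624 − 184124 = 2500; √2500 = 50.
q = (432 − 50)/2 = 191, p = (432 + 50)/2 = 241.
Check: 191 · 241 = 46031.

241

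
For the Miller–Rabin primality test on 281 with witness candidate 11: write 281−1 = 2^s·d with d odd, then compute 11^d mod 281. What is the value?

281 − 1 = 280 = 2^3 · 35, so d = 35.
11^1 ≡ 11 (mod 281)
11^2 ≡ 11^2 = 121 ≡ 121 (mod 281)
11^4 ≡ 121^2 = 14641 ≡ 29 (mod 281)
11^8 ≡ 29^2 = 841 ≡ 279 (mod 281)
11^16 ≡ 279^2 = 77841 ≡ 4 (mod 281)
11^32 ≡ 4^2 = 16 ≡ 16 (mod 281)
35 = 32 + 2 + 1 in binary powers of 2.
So 11^35 ≡ 16 · 121 · 11 ≡ 221 (mod 281).
Squaring chain: 221 → 228 → 280; reaches −1, so base 11 does not prove 281 composite.

221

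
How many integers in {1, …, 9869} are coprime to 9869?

Factor: 9869 = 71 · 139.
φ(9869) = (71−1) · (139−1) = 70 · 138 = 9660.

9660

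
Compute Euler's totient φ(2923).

Factor: 2923 = 37 · 79.
φ(2923) = (37−1) · (79−1) = 36 · 78 = 2808.

2808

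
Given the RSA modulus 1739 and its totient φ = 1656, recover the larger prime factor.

47

φ(n) = (p−1)(q−1) = n − (p+q) + 1, so p + q = 1739 − 1656 + 1 = 84.
p and q are the roots of t² − 84t + 1739 = 0.
Discriminant: 84² − 4·1739 = 7056 − 6956 = 100; √100 = 10.
q = (84 − 10)/2 = 37, p = (84 + 10)/2 = 47.
Check: 37 · 47 = 1739.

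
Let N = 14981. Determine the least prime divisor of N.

71

14981 is odd.
Digit sum 23, not divisible by 3.
Ends in 1: not divisible by 5.
7: 14981 = 7·2140 + 1
11: 14981 = 11·1361 + 10
13: 14981 = 13·1152 + 5
17: 14981 = 17·881 + 4
19: 14981 = 19·788 + 9
23: 14981 = 23·651 + 8
29: 14981 = 29·516 + 17
31: 14981 = 31·483 + 8
37: 14981 = 37·404 + 33
41: 14981 = 41·365 + 16
43: 14981 = 43·348 + 17
47: 14981 = 47·318 + 35
53: 14981 = 53·282 + 35
59: 14981 = 59·253 + 54
61: 14981 = 61·245 + 36
67: 14981 = 67·223 + 40
71: 14981 = 71·211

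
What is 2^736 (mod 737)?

2^1 ≡ 2 (mod 737)
2^2 ≡ 2^2 = 4 ≡ 4 (mod 737)
2^4 ≡ 4^2 = 16 ≡ 16 (mod 737)
2^8 ≡ 16^2 = 256 ≡ 256 (mod 737)
2^16 ≡ 256^2 = 65536 ≡ 680 (mod 737)
2^32 ≡ 680^2 = 462400 ≡ 301 (mod 737)
2^64 ≡ 301^2 = 90601 ≡ 687 (mod 737)
2^128 ≡ 687^2 = 471969 ≡ 289 (mod 737)
2^256 ≡ 289^2 = 83521 ≡ 240 (mod 737)
2^512 ≡ 240^2 = 57600 ≡ 114 (mod 737)
736 = 512 + 128 + 64 + 32 in binary powers of 2.
So 2^736 ≡ 114 · 289 · 687 · 301 ≡ 86 (mod 737).
Since 86 ≠ 1, base 2 is a Fermat witness: 737 is composite.

86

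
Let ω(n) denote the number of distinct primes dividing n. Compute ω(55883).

55883 = 29 · 1927
1927 = 41 · 47
55883 = 29 · 41 · 47, which has 3 distinct prime factors.

3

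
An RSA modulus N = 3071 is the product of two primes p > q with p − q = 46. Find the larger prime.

83

Since p = q + 46, we have 3071 = q(q + 46), so q² + 46q − 3071 = 0.
Discriminant: 46² + 4·3071 = 2116 + 12284 = 14400; √14400 = 120.
q = (−46 + 120)/2 = 37, and p = q + 46 = 83.
Check: 37 · 83 = 3071.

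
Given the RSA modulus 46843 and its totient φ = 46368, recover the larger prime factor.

337

φ(n) = (p−1)(q−1) = n − (p+q) + 1, so p + q = 46843 − 46368 + 1 = 476.
p and q are the roots of t² − 476t + 46843 = 0.
Discriminant: 476² − 4·46843 = 226576 − 187372 = 39204; √39204 = 198.
q = (476 − 198)/2 = 139, p = (476 + 198)/2 = 337.
Check: 139 · 337 = 46843.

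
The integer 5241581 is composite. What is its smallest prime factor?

47

5241581 is odd.
Digit sum 26, not divisible by 3.
Ends in 1: not divisible by 5.
7: 5241581 = 7·748797 + 2
11: 5241581 = 11·476507 + 4
13: 5241581 = 13·403198 + 7
17: 5241581 = 17·308328 + 5
19: 5241581 = 19·275872 + 13
23: 5241581 = 23·227894 + 19
29: 5241581 = 29·180744 + 5
31: 5241581 = 31·169083 + 8
37: 5241581 = 37·141664 + 13
41: 5241581 = 41·127843 + 18
43: 5241581 = 43·121897 + 10
47: 5241581 = 47·111523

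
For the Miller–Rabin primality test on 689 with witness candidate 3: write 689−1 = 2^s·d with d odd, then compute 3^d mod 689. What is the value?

432

689 − 1 = 688 = 2^4 · 43, so d = 43.
3^1 ≡ 3 (mod 689)
3^2 ≡ 3^2 = 9 ≡ 9 (mod 689)
3^4 ≡ 9^2 = 81 ≡ 81 (mod 689)
3^8 ≡ 81^2 = 6561 ≡ 360 (mod 689)
3^16 ≡ 360^2 = 129600 ≡ 68 (mod 689)
3^32 ≡ 68^2 = 4624 ≡ 490 (mod 689)
43 = 32 + 8 + 2 + 1 in binary powers of 2.
So 3^43 ≡ 490 · 360 · 9 · 3 ≡ 432 (mod 689).
Squaring chain: 432 → 594 → 68 → 490; never reaches −1, so base 3 is a Miller–Rabin witness that 689 is composite.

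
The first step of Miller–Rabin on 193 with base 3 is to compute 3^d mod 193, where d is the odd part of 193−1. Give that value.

27

193 − 1 = 192 = 2^6 · 3, so d = 3.
3^1 ≡ 3 (mod 193)
3^2 ≡ 3^2 = 9 ≡ 9 (mod 193)
3 = 2 + 1 in binary powers of 2.
So 3^3 ≡ 9 · 3 ≡ 27 (mod 193).
Squaring chain: 27 → 150 → 112 → 192 → 1 → 1; reaches −1, so base 3 does not prove 193 composite.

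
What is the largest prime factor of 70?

7

70 = 2 · 35
35 = 5 · 7
7 is prime.
So 70 = 2 · 5 · 7; the largest prime factor is 7.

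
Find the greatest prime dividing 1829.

1829 = 31 · 59
59 is prime.
So 1829 = 31 · 59; the largest prime factor is 59.

59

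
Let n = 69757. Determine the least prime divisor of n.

69757 is odd.
Digit sum 34, not divisible by 3.
Ends in 7: not divisible by 5.
7: 69757 = 7·9965 + 2
11: 69757 = 11·6341 + 6
13: 69757 = 13·5365 + 12
17: 69757 = 17·4103 + 6
19: 69757 = 19·3671 + 8
23: 69757 = 23·3032 + 21
29: 69757 = 29·2405 + 12
31: 69757 = 31·2250 + 7
37: 69757 = 37·1885 + 12
41: 69757 = 41·1701 + 16
43: 69757 = 43·1622 + 11
47: 69757 = 47·1484 + 9
53: 69757 = 53·1316 + 9
59: 69757 = 59·1182 + 19
61: 69757 = 61·1143 + 34
67: 69757 = 67·1041 + 10
71: 69757 = 71·982 + 35
73: 69757 = 73·955 + 42
79: 69757 = 79·883

79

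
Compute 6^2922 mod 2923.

6^1 ≡ 6 (mod 2923)
6^2 ≡ 6^2 = 36 ≡ 36 (mod 2923)
6^4 ≡ 36^2 = 1296 ≡ 1296 (mod 2923)
6^8 ≡ 1296^2 = 1679616 ≡ 1814 (mod 2923)
6^16 ≡ 1814^2 = 3290596 ≡ 2221 (mod 2923)
6^32 ≡ 2221^2 = 4932841 ≡ 1740 (mod 2923)
6^64 ≡ 1740^2 = 3027600 ≡ 2295 (mod 2923)
6^128 ≡ 2295^2 = 5267025 ≡ 2702 (mod 2923)
6^256 ≡ 2702^2 = 7300804 ≡ 2073 (mod 2923)
6^512 ≡ 2073^2 = 4297329 ≡ 519 (mod 2923)
6^1024 ≡ 519^2 = 269361 ≡ 445 (mod 2923)
6^2048 ≡ 445^2 = 198025 ≡ 2184 (mod 2923)
2922 = 2048 + 512 + 256 + 64 + 32 + 8 + 2 in binary powers of 2.
So 6^2922 ≡ 2184 · 519 · 2073 · 2295 · 1740 · 1814 · 36 ≡ 1960 (mod 2923).
Since 1960 ≠ 1, base 6 is a Fermat witness: 2923 is composite.

1960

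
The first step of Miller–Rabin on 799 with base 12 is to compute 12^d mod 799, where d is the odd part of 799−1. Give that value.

799 − 1 = 798 = 2^1 · 399, so d = 399.
12^1 ≡ 12 (mod 799)
12^2 ≡ 12^2 = 144 ≡ 144 (mod 799)
12^4 ≡ 144^2 = 20736 ≡ 761 (mod 799)
12^8 ≡ 761^2 = 579121 ≡ 645 (mod 799)
12^16 ≡ 645^2 = 416025 ≡ 545 (mod 799)
12^32 ≡ 545^2 = 297025 ≡ 596 (mod 799)
12^64 ≡ 596^2 = 355216 ≡ 460 (mod 799)
12^128 ≡ 460^2 = 211600 ≡ 664 (mod 799)
12^256 ≡ 664^2 = 440896 ≡ 647 (mod 799)
399 = 256 + 128 + 8 + 4 + 2 + 1 in binary powers of 2.
So 12^399 ≡ 647 · 664 · 645 · 761 · 144 · 12 ≡ 316 (mod 799).
Squaring chain: 316; never reaches −1, so base 12 is a Miller–Rabin witness that 799 is composite.

316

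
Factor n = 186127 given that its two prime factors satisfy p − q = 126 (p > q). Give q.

Since p = q + 126, we have 186127 = q(q + 126), so q² + 126q − 186127 = 0.
Discriminant: 126² + 4·186127 = 15876 + 744508 = 760384; √760384 = 872.
q = (−126 + 872)/2 = 373, and p = q + 126 = 499.
Check: 373 · 499 = 186127.

373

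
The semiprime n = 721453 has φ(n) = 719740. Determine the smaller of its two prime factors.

φ(n) = (p−1)(q−1) = n − (p+q) + 1, so p + q = 721453 − 719740 + 1 = 1714.
p and q are the roots of t² − 1714t + 721453 = 0.
Discriminant: 1714² − 4·721453 = 2937796 − 2885812 = 51984; √51984 = 228.
q = (1714 − 228)/2 = 743, p = (1714 + 228)/2 = 971.
Check: 743 · 971 = 721453.

743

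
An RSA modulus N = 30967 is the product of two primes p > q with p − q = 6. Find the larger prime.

179

Since p = q + 6, we have 30967 = q(q + 6), so q² + 6q − 30967 = 0.
Discriminant: 6² + 4·30967 = 36 + 123868 = 123904; √123904 = 352.
q = (−6 + 352)/2 = 173, and p = q + 6 = 179.
Check: 173 · 179 = 30967.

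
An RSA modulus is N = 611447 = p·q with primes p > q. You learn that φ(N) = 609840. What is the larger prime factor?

991

φ(n) = (p−1)(q−1) = n − (p+q) + 1, so p + q = 611447 − 609840 + 1 = 1608.
p and q are the roots of t² − 1608t + 611447 = 0.
Discriminant: 1608² − 4·611447 = 2585664 − 2445788 = 139876; √139876 = 374.
q = (1608 − 374)/2 = 617, p = (1608 + 374)/2 = 991.
Check: 617 · 991 = 611447.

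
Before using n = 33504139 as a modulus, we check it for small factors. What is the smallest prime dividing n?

33504139 is odd.
Digit sum 28, not divisible by 3.
Ends in 9: not divisible by 5.
7: 33504139 = 7·4786305 + 4
11: 33504139 = 11·3045830 + 9
13: 33504139 = 13·2577241 + 6
17: 33504139 = 17·1970831 + 12
19: 33504139 = 19·1763375 + 14
23: 33504139 = 23·1456701 + 16
29: 33504139 = 29·1155315 + 4
31: 33504139 = 31·1080778 + 21
37: 33504139 = 37·905517 + 10
41: 33504139 = 41·817174 + 5
43: 33504139 = 43·779166 + 1
47: 33504139 = 47·712854 + 1
53: 33504139 = 53·632153 + 30
59: 33504139 = 59·567866 + 45
61: 33504139 = 61·549248 + 11
67: 33504139 = 67·500061 + 52
71: 33504139 = 71·471889 + 20
73: 33504139 = 73·458960 + 59
79: 33504139 = 79·424103 + 2
83: 33504139 = 83·403664 + 27
89: 33504139 = 89·376451

89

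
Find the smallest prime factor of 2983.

19

2983 is odd.
Digit sum 22, not divisible by 3.
Ends in 3: not divisible by 5.
7: 2983 = 7·426 + 1
11: 2983 = 11·271 + 2
13: 2983 = 13·229 + 6
17: 2983 = 17·175 + 8
19: 2983 = 19·157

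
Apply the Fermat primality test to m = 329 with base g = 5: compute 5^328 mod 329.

303

5^1 ≡ 5 (mod 329)
5^2 ≡ 5^2 = 25 ≡ 25 (mod 329)
5^4 ≡ 25^2 = 625 ≡ 296 (mod 329)
5^8 ≡ 296^2 = 87616 ≡ 102 (mod 329)
5^16 ≡ 102^2 = 10404 ≡ 205 (mod 329)
5^32 ≡ 205^2 = 42025 ≡ 242 (mod 329)
5^64 ≡ 242^2 = 58564 ≡ 2 (mod 329)
5^128 ≡ 2^2 = 4 ≡ 4 (mod 329)
5^256 ≡ 4^2 = 16 ≡ 16 (mod 329)
328 = 256 + 64 + 8 in binary powers of 2.
So 5^328 ≡ 16 · 2 · 102 ≡ 303 (mod 329).
Since 303 ≠ 1, base 5 is a Fermat witness: 329 is composite.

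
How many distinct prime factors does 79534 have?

79534 = 2 · 39767
39767 = 7 · 5681
5681 = 13 · 437
437 = 19 · 23
79534 = 2 · 7 · 13 · 19 · 23, which has 5 distinct prime factors.

5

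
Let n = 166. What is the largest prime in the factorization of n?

83

166 = 2 · 83
83 is prime.
So 166 = 2 · 83; the largest prime factor is 83.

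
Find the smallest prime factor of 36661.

61

36661 is odd.
Digit sum 22, not divisible by 3.
Ends in 1: not divisible by 5.
7: 36661 = 7·5237 + 2
11: 36661 = 11·3332 + 9
13: 36661 = 13·2820 + 1
17: 36661 = 17·2156 + 9
19: 36661 = 19·1929 + 10
23: 36661 = 23·1593 + 22
29: 36661 = 29·1264 + 5
31: 36661 = 31·1182 + 19
37: 36661 = 37·990 + 31
41: 36661 = 41·894 + 7
43: 36661 = 43·852 + 25
47: 36661 = 47·780 + 1
53: 36661 = 53·691 + 38
59: 36661 = 59·621 + 22
61: 36661 = 61·601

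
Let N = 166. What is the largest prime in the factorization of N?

83

166 = 2 · 83
83 is prime.
So 166 = 2 · 83; the largest prime factor is 83.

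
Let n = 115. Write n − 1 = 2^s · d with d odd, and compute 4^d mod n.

115 − 1 = 114 = 2^1 · 57, so d = 57.
4^1 ≡ 4 (mod 115)
4^2 ≡ 4^2 = 16 ≡ 16 (mod 115)
4^4 ≡ 16^2 = 256 ≡ 26 (mod 115)
4^8 ≡ 26^2 = 676 ≡ 101 (mod 115)
4^16 ≡ 101^2 = 10201 ≡ 81 (mod 115)
4^32 ≡ 81^2 = 6561 ≡ 6 (mod 115)
57 = 32 + 16 + 8 + 1 in binary powers of 2.
So 4^57 ≡ 6 · 81 · 101 · 4 ≡ 39 (mod 115).
Squaring chain: 39; never reaches −1, so base 4 is a Miller–Rabin witness that 115 is composite.

39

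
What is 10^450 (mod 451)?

10^1 ≡ 10 (mod 451)
10^2 ≡ 10^2 = 100 ≡ 100 (mod 451)
10^4 ≡ 100^2 = 10000 ≡ 78 (mod 451)
10^8 ≡ 78^2 = 6084 ≡ 221 (mod 451)
10^16 ≡ 221^2 = 48841 ≡ 133 (mod 451)
10^32 ≡ 133^2 = 17689 ≡ 100 (mod 451)
10^64 ≡ 100^2 = 10000 ≡ 78 (mod 451)
10^128 ≡ 78^2 = 6084 ≡ 221 (mod 451)
10^256 ≡ 221^2 = 48841 ≡ 133 (mod 451)
450 = 256 + 128 + 64 + 2 in binary powers of 2.
So 10^450 ≡ 133 · 221 · 78 · 100 ≡ 1 (mod 451).
Since the result is 1, base 10 gives no evidence that 451 is composite.

1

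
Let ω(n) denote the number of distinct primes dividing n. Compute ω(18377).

18377 = 17 · 1081
1081 = 23 · 47
18377 = 17 · 23 · 47, which has 3 distinct prime factors.

3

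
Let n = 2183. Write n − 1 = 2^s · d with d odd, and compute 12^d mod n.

2183 − 1 = 2182 = 2^1 · 1091, so d = 1091.
12^1 ≡ 12 (mod 2183)
12^2 ≡ 12^2 = 144 ≡ 144 (mod 2183)
12^4 ≡ 144^2 = 20736 ≡ 1089 (mod 2183)
12^8 ≡ 1089^2 = 1185921 ≡ 552 (mod 2183)
12^16 ≡ 552^2 = 304704 ≡ 1267 (mod 2183)
12^32 ≡ 1267^2 = 1605289 ≡ 784 (mod 2183)
12^64 ≡ 784^2 = 614656 ≡ 1233 (mod 2183)
12^128 ≡ 1233^2 = 1520289 ≡ 921 (mod 2183)
12^256 ≡ 921^2 = 848241 ≡ 1237 (mod 2183)
12^512 ≡ 1237^2 = 1530169 ≡ 2069 (mod 2183)
12^1024 ≡ 2069^2 = 4280761 ≡ 2081 (mod 2183)
1091 = 1024 + 64 + 2 + 1 in binary powers of 2.
So 12^1091 ≡ 2081 · 1233 · 144 · 12 ≡ 551 (mod 2183).
Squaring chain: 551; never reaches −1, so base 12 is a Miller–Rabin witness that 2183 is composite.

551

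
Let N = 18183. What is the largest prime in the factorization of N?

29

18183 = 3 · 6061
6061 = 11 · 551
551 = 19 · 29
29 is prime.
So 18183 = 3 · 11 · 19 · 29; the largest prime factor is 29.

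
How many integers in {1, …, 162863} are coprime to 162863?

152064

Factor: 162863 = 23 · 73 · 97.
φ(162863) = (23−1) · (73−1) · (97−1) = 22 · 72 · 96 = 152064.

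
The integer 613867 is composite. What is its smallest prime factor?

613867 is odd.
Digit sum 31, not divisible by 3.
Ends in 7: not divisible by 5.
7: 613867 = 7·87695 + 2
11: 613867 = 11·55806 + 1
13: 613867 = 13·47220 + 7
17: 613867 = 17·36109 + 14
19: 613867 = 19·32308 + 15
23: 613867 = 23·26689 + 20
29: 613867 = 29·21167 + 24
31: 613867 = 31·19802 + 5
37: 613867 = 37·16591

37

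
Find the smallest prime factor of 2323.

23

2323 is odd.
Digit sum 10, not divisible by 3.
Ends in 3: not divisible by 5.
7: 2323 = 7·331 + 6
11: 2323 = 11·211 + 2
13: 2323 = 13·178 + 9
17: 2323 = 17·136 + 11
19: 2323 = 19·122 + 5
23: 2323 = 23·101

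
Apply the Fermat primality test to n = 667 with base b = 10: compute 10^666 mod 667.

236

10^1 ≡ 10 (mod 667)
10^2 ≡ 10^2 = 100 ≡ 100 (mod 667)
10^4 ≡ 100^2 = 10000 ≡ 662 (mod 667)
10^8 ≡ 662^2 = 438244 ≡ 25 (mod 667)
10^16 ≡ 25^2 = 625 ≡ 625 (mod 667)
10^32 ≡ 625^2 = 390625 ≡ 430 (mod 667)
10^64 ≡ 430^2 = 184900 ≡ 141 (mod 667)
10^128 ≡ 141^2 = 19881 ≡ 538 (mod 667)
10^256 ≡ 538^2 = 289444 ≡ 633 (mod 667)
10^512 ≡ 633^2 = 400689 ≡ 489 (mod 667)
666 = 512 + 128 + 16 + 8 + 2 in binary powers of 2.
So 10^666 ≡ 489 · 538 · 625 · 25 · 100 ≡ 236 (mod 667).
Since 236 ≠ 1, base 10 is a Fermat witness: 667 is composite.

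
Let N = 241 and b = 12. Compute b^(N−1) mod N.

1

12^1 ≡ 12 (mod 241)
12^2 ≡ 12^2 = 144 ≡ 144 (mod 241)
12^4 ≡ 144^2 = 20736 ≡ 10 (mod 241)
12^8 ≡ 10^2 = 100 ≡ 100 (mod 241)
12^16 ≡ 100^2 = 10000 ≡ 119 (mod 241)
12^32 ≡ 119^2 = 14161 ≡ 183 (mod 241)
12^64 ≡ 183^2 = 33489 ≡ 231 (mod 241)
12^128 ≡ 231^2 = 53361 ≡ 100 (mod 241)
240 = 128 + 64 + 32 + 16 in binary powers of 2.
So 12^240 ≡ 100 · 231 · 183 · 119 ≡ 1 (mod 241).
Since the result is 1, base 12 gives no evidence that 241 is composite.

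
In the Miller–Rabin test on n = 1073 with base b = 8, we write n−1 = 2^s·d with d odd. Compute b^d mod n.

1073 − 1 = 1072 = 2^4 · 67, so d = 67.
8^1 ≡ 8 (mod 1073)
8^2 ≡ 8^2 = 64 ≡ 64 (mod 1073)
8^4 ≡ 64^2 = 4096 ≡ 877 (mod 1073)
8^8 ≡ 877^2 = 769129 ≡ 861 (mod 1073)
8^16 ≡ 861^2 = 741321 ≡ 951 (mod 1073)
8^32 ≡ 951^2 = 904401 ≡ 935 (mod 1073)
8^64 ≡ 935^2 = 874225 ≡ 803 (mod 1073)
67 = 64 + 2 + 1 in binary powers of 2.
So 8^67 ≡ 803 · 64 · 8 ≡ 177 (mod 1073).
Squaring chain: 177 → 212 → 951 → 935; never reaches −1, so base 8 is a Miller–Rabin witness that 1073 is composite.

177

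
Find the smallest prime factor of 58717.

58717 is odd.
Digit sum 28, not divisible by 3.
Ends in 7: not divisible by 5.
7: 58717 = 7·8388 + 1
11: 58717 = 11·5337 + 10
13: 58717 = 13·4516 + 9
17: 58717 = 17·3453 + 16
19: 58717 = 19·3090 + 7
23: 58717 = 23·2552 + 21
29: 58717 = 29·2024 + 21
31: 58717 = 31·1894 + 3
37: 58717 = 37·1586 + 35
41: 58717 = 41·1432 + 5
43: 58717 = 43·1365 + 22
47: 58717 = 47·1249 + 14
53: 58717 = 53·1107 + 46
59: 58717 = 59·995 + 12
61: 58717 = 61·962 + 35
67: 58717 = 67·876 + 25
71: 58717 = 71·827

71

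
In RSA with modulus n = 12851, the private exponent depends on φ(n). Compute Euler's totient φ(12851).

12600

Factor: 12851 = 71 · 181.
φ(12851) = (71−1) · (181−1) = 70 · 180 = 12600.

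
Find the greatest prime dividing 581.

581 = 7 · 83
83 is prime.
So 581 = 7 · 83; the largest prime factor is 83.

83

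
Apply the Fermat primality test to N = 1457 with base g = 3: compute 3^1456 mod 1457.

3^1 ≡ 3 (mod 1457)
3^2 ≡ 3^2 = 9 ≡ 9 (mod 1457)
3^4 ≡ 9^2 = 81 ≡ 81 (mod 1457)
3^8 ≡ 81^2 = 6561 ≡ 733 (mod 1457)
3^16 ≡ 733^2 = 537289 ≡ 1113 (mod 1457)
3^32 ≡ 1113^2 = 1238769 ≡ 319 (mod 1457)
3^64 ≡ 319^2 = 101761 ≡ 1228 (mod 1457)
3^128 ≡ 1228^2 = 1507984 ≡ 1446 (mod 1457)
3^256 ≡ 1446^2 = 2090916 ≡ 121 (mod 1457)
3^512 ≡ 121^2 = 14641 ≡ 71 (mod 1457)
3^1024 ≡ 71^2 = 5041 ≡ 670 (mod 1457)
1456 = 1024 + 256 + 128 + 32 + 16 in binary powers of 2.
So 3^1456 ≡ 670 · 121 · 1446 · 319 · 1113 ≡ 307 (mod 1457).
Since 307 ≠ 1, base 3 is a Fermat witness: 1457 is composite.

307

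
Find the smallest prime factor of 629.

629 is odd.
Digit sum 17, not divisible by 3.
Ends in 9: not divisible by 5.
7: 629 = 7·89 + 6
11: 629 = 11·57 + 2
13: 629 = 13·48 + 5
17: 629 = 17·37

17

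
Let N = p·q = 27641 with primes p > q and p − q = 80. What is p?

Since p = q + 80, we have 27641 = q(q + 80), so q² + 80q − 27641 = 0.
Discriminant: 80² + 4·27641 = 6400 + 110564 = 116964; √116964 = 342.
q = (−80 + 342)/2 = 131, and p = q + 80 = 211.
Check: 131 · 211 = 27641.

211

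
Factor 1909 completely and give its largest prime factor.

83

1909 = 23 · 83
83 is prime.
So 1909 = 23 · 83; the largest prime factor is 83.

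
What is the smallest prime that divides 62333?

83

62333 is odd.
Digit sum 17, not divisible by 3.
Ends in 3: not divisible by 5.
7: 62333 = 7·8904 + 5
11: 62333 = 11·5666 + 7
13: 62333 = 13·4794 + 11
17: 62333 = 17·3666 + 11
19: 62333 = 19·3280 + 13
23: 62333 = 23·2710 + 3
29: 62333 = 29·2149 + 12
31: 62333 = 31·2010 + 23
37: 62333 = 37·1684 + 25
41: 62333 = 41·1520 + 13
43: 62333 = 43·1449 + 26
47: 62333 = 47·1326 + 11
53: 62333 = 53·1176 + 5
59: 62333 = 59·1056 + 29
61: 62333 = 61·1021 + 52
67: 62333 = 67·930 + 23
71: 62333 = 71·877 + 66
73: 62333 = 73·853 + 64
79: 62333 = 79·789 + 2
83: 62333 = 83·751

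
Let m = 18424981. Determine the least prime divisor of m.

73

18424981 is odd.
Digit sum 37, not divisible by 3.
Ends in 1: not divisible by 5.
7: 18424981 = 7·2632140 + 1
11: 18424981 = 11·1674998 + 3
13: 18424981 = 13·1417306 + 3
17: 18424981 = 17·1083822 + 7
19: 18424981 = 19·969735 + 16
23: 18424981 = 23·801086 + 3
29: 18424981 = 29·635344 + 5
31: 18424981 = 31·594354 + 7
37: 18424981 = 37·497972 + 17
41: 18424981 = 41·449389 + 32
43: 18424981 = 43·428487 + 40
47: 18424981 = 47·392020 + 41
53: 18424981 = 53·347641 + 8
59: 18424981 = 59·312287 + 48
61: 18424981 = 61·302048 + 53
67: 18424981 = 67·274999 + 48
71: 18424981 = 71·259506 + 55
73: 18424981 = 73·252397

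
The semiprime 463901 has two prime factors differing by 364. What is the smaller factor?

Since p = q + 364, we have 463901 = q(q + 364), so q² + 364q − 463901 = 0.
Discriminant: 364² + 4·463901 = 132496 + 1855604 = 1988100; √1988100 = 1410.
q = (−364 + 1410)/2 = 523, and p = q + 364 = 887.
Check: 523 · 887 = 463901.

523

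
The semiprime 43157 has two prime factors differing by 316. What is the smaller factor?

Since p = q + 316, we have 43157 = q(q + 316), so q² + 316q − 43157 = 0.
Discriminant: 316² + 4·43157 = 99856 + 172628 = 272484; √272484 = 522.
q = (−316 + 522)/2 = 103, and p = q + 316 = 419.
Check: 103 · 419 = 43157.

103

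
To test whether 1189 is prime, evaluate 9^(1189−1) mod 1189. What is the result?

9^1 ≡ 9 (mod 1189)
9^2 ≡ 9^2 = 81 ≡ 81 (mod 1189)
9^4 ≡ 81^2 = 6561 ≡ 616 (mod 1189)
9^8 ≡ 616^2 = 379456 ≡ 165 (mod 1189)
9^16 ≡ 165^2 = 27225 ≡ 1067 (mod 1189)
9^32 ≡ 1067^2 = 1138489 ≡ 616 (mod 1189)
9^64 ≡ 616^2 = 379456 ≡ 165 (mod 1189)
9^128 ≡ 165^2 = 27225 ≡ 1067 (mod 1189)
9^256 ≡ 1067^2 = 1138489 ≡ 616 (mod 1189)
9^512 ≡ 616^2 = 379456 ≡ 165 (mod 1189)
9^1024 ≡ 165^2 = 27225 ≡ 1067 (mod 1189)
1188 = 1024 + 128 + 32 + 4 in binary powers of 2.
So 9^1188 ≡ 1067 · 1067 · 616 · 616 ≡ 575 (mod 1189).
Since 575 ≠ 1, base 9 is a Fermat witness: 1189 is composite.

575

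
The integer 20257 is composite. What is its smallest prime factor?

20257 is odd.
Digit sum 16, not divisible by 3.
Ends in 7: not divisible by 5.
7: 20257 = 7·2893 + 6
11: 20257 = 11·1841 + 6
13: 20257 = 13·1558 + 3
17: 20257 = 17·1191 + 10
19: 20257 = 19·1066 + 3
23: 20257 = 23·880 + 17
29: 20257 = 29·698 + 15
31: 20257 = 31·653 + 14
37: 20257 = 37·547 + 18
41: 20257 = 41·494 + 3
43: 20257 = 43·471 + 4
47: 20257 = 47·431

47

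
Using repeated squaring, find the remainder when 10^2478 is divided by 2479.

1000

10^1 ≡ 10 (mod 2479)
10^2 ≡ 10^2 = 100 ≡ 100 (mod 2479)
10^4 ≡ 100^2 = 10000 ≡ 84 (mod 2479)
10^8 ≡ 84^2 = 7056 ≡ 2098 (mod 2479)
10^16 ≡ 2098^2 = 4401604 ≡ 1379 (mod 2479)
10^32 ≡ 1379^2 = 1901641 ≡ 248 (mod 2479)
10^64 ≡ 248^2 = 61504 ≡ 2008 (mod 2479)
10^128 ≡ 2008^2 = 4032064 ≡ 1210 (mod 2479)
10^256 ≡ 1210^2 = 1464100 ≡ 1490 (mod 2479)
10^512 ≡ 1490^2 = 2220100 ≡ 1395 (mod 2479)
10^1024 ≡ 1395^2 = 1946025 ≡ 10 (mod 2479)
10^2048 ≡ 10^2 = 100 ≡ 100 (mod 2479)
2478 = 2048 + 256 + 128 + 32 + 8 + 4 + 2 in binary powers of 2.
So 10^2478 ≡ 100 · 1490 · 1210 · 248 · 2098 · 84 · 100 ≡ 1000 (mod 2479).
Since 1000 ≠ 1, base 10 is a Fermat witness: 2479 is composite.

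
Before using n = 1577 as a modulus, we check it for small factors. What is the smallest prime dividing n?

1577 is odd.
Digit sum 20, not divisible by 3.
Ends in 7: not divisible by 5.
7: 1577 = 7·225 + 2
11: 1577 = 11·143 + 4
13: 1577 = 13·121 + 4
17: 1577 = 17·92 + 13
19: 1577 = 19·83

19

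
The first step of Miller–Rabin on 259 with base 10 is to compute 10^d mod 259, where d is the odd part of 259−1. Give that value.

259 − 1 = 258 = 2^1 · 129, so d = 129.
10^1 ≡ 10 (mod 259)
10^2 ≡ 10^2 = 100 ≡ 100 (mod 259)
10^4 ≡ 100^2 = 10000 ≡ 158 (mod 259)
10^8 ≡ 158^2 = 24964 ≡ 100 (mod 259)
10^16 ≡ 100^2 = 10000 ≡ 158 (mod 259)
10^32 ≡ 158^2 = 24964 ≡ 100 (mod 259)
10^64 ≡ 100^2 = 10000 ≡ 158 (mod 259)
10^128 ≡ 158^2 = 24964 ≡ 100 (mod 259)
129 = 128 + 1 in binary powers of 2.
So 10^129 ≡ 100 · 10 ≡ 223 (mod 259).
Squaring chain: 223; never reaches −1, so base 10 is a Miller–Rabin witness that 259 is composite.

223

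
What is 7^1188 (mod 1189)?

7^1 ≡ 7 (mod 1189)
7^2 ≡ 7^2 = 49 ≡ 49 (mod 1189)
7^4 ≡ 49^2 = 2401 ≡ 23 (mod 1189)
7^8 ≡ 23^2 = 529 ≡ 529 (mod 1189)
7^16 ≡ 529^2 = 279841 ≡ 426 (mod 1189)
7^32 ≡ 426^2 = 181476 ≡ 748 (mod 1189)
7^64 ≡ 748^2 = 559504 ≡ 674 (mod 1189)
7^128 ≡ 674^2 = 454276 ≡ 78 (mod 1189)
7^256 ≡ 78^2 = 6084 ≡ 139 (mod 1189)
7^512 ≡ 139^2 = 19321 ≡ 297 (mod 1189)
7^1024 ≡ 297^2 = 88209 ≡ 223 (mod 1189)
1188 = 1024 + 128 + 32 + 4 in binary powers of 2.
So 7^1188 ≡ 223 · 78 · 748 · 23 ≡ 45 (mod 1189).
Since 45 ≠ 1, base 7 is a Fermat witness: 1189 is composite.

45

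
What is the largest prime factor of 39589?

61

39589 = 11 · 3599
3599 = 59 · 61
61 is prime.
So 39589 = 11 · 59 · 61; the largest prime factor is 61.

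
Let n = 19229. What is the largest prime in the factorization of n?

19229 = 7 · 2747
2747 = 41 · 67
67 is prime.
So 19229 = 7 · 41 · 67; the largest prime factor is 67.

67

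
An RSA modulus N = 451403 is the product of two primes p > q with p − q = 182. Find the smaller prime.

587

Since p = q + 182, we have 451403 = q(q + 182), so q² + 182q − 451403 = 0.
Discriminant: 182² + 4·451403 = 33124 + 1805612 = 1838736; √1838736 = 1356.
q = (−182 + 1356)/2 = 587, and p = q + 182 = 769.
Check: 587 · 769 = 451403.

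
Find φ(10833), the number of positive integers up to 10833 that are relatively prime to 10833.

6864

Factor: 10833 = 3 · 23 · 157.
φ(10833) = (3−1) · (23−1) · (157−1) = 2 · 22 · 156 = 6864.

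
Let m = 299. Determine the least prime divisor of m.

299 is odd.
Digit sum 20, not divisible by 3.
Ends in 9: not divisible by 5.
7: 299 = 7·42 + 5
11: 299 = 11·27 + 2
13: 299 = 13·23

13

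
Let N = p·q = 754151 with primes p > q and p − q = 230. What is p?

Since p = q + 230, we have 754151 = q(q + 230), so q² + 230q − 754151 = 0.
Discriminant: 230² + 4·754151 = 52900 + 3016604 = 3069504; √3069504 = 1752.
q = (−230 + 1752)/2 = 761, and p = q + 230 = 991.
Check: 761 · 991 = 754151.

991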